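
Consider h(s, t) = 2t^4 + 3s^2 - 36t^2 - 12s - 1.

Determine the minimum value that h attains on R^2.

h(s,t) separates as P(s) + Q(t) − 1, so its minimum is min P + min Q − 1.
P'(s) = 6s - 12 vanishes at s ∈ {2}; Q'(t) = 8t(t - 3)(t + 3) vanishes at t ∈ {-3, 0, 3}.
Local minima of P (where P''>0): P(2)=-12. Local minima of Q: Q(-3)=-162, Q(3)=-162.
So the global minimum of h is P(2) + Q(-3) − 1 = -12 − 162 − 1 = -175, attained at (2, -3).

-175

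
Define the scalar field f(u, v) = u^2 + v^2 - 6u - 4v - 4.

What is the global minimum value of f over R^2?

-17

f(u,v) separates as P(u) + Q(v) − 4, so its minimum is min P + min Q − 4.
P'(u) = 2u - 6 vanishes at u ∈ {3}; Q'(v) = 2v - 4 vanishes at v ∈ {2}.
Local minima of P (where P''>0): P(3)=-9. Local minima of Q: Q(2)=-4.
So the global minimum of f is P(3) + Q(2) − 4 = -9 − 4 − 4 = -17, attained at (3, 2).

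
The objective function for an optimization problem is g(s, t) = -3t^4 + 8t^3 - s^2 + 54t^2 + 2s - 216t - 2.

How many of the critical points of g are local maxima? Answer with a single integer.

g separates as a function of s plus a function of t, so ∇g=0 decouples.
∂g/∂s = -2(s - 1) = 0 at s ∈ {1}; ∂g/∂t = -12(t - 3)(t - 2)(t + 3) = 0 at t ∈ {-3, 2, 3}.
The Hessian is diagonal: diag(g_ss, g_tt). Second derivatives: g_ss(1)=-2; g_tt(-3)=-360, g_tt(2)=60, g_tt(3)=-72.
Local maxima occur where both diagonal entries negative: (1, -3), (1, 3). Count: 2.

2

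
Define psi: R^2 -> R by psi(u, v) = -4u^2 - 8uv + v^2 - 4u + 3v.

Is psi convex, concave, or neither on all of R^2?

psi is quadratic, so its Hessian is the constant matrix H = [[-8, -8], [-8, 2]].
det(H) = -80, tr(H) = -6.
det(H) < 0, so H is indefinite: neither convex nor concave.

neither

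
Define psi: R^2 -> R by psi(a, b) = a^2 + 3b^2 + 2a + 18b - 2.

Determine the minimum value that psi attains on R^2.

psi(a,b) separates as P(a) + Q(b) − 2, so its minimum is min P + min Q − 2.
P'(a) = 2a + 2 vanishes at a ∈ {-1}; Q'(b) = 6b + 18 vanishes at b ∈ {-3}.
Local minima of P (where P''>0): P(-1)=-1. Local minima of Q: Q(-3)=-27.
So the global minimum of psi is P(-1) + Q(-3) − 2 = -1 − 27 − 2 = -30, attained at (-1, -3).

-30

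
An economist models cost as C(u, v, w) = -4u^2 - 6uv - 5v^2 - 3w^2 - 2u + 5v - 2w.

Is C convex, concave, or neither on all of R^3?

concave

C is quadratic, so its Hessian is the constant matrix H = [[-8, -6, 0], [-6, -10, 0], [0, 0, -6]].
Leading principal minors: -8, 44, -264.
Signs alternate −, +, − ⇒ H ≺ 0 ⇒ concave.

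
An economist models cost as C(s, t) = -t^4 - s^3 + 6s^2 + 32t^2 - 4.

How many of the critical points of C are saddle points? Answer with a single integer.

C separates as a function of s plus a function of t, so ∇C=0 decouples.
∂C/∂s = -3s(s - 4) = 0 at s ∈ {0, 4}; ∂C/∂t = -4t(t - 4)(t + 4) = 0 at t ∈ {-4, 0, 4}.
The Hessian is diagonal: diag(C_ss, C_tt). Second derivatives: C_ss(0)=12, C_ss(4)=-12; C_tt(-4)=-128, C_tt(0)=64, C_tt(4)=-128.
Saddle points occur where the two diagonal entries have opposite signs: (0, -4), (0, 4), (4, 0). Count: 3.

3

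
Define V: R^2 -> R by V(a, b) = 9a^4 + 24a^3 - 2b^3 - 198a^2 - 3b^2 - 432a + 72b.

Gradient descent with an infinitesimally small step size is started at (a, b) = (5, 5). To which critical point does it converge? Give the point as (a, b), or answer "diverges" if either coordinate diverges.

V is separable, so gradient descent decouples: a follows -∂V/∂a, b follows -∂V/∂b.
∂V/∂a = 36(a - 3)(a + 1)(a + 4); at a=5 this is 3888, so a decreases.
∂V/∂b = -6(b - 3)(b + 4); at b=5 this is -108, so b increases.
The b-coordinate has no critical point in that direction and runs off to infinity.

diverges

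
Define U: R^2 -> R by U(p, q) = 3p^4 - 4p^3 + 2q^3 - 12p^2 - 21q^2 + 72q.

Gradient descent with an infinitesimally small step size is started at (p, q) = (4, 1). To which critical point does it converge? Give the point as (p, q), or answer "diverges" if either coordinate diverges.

U is separable, so gradient descent decouples: p follows -∂U/∂p, q follows -∂U/∂q.
∂U/∂p = 12p(p - 2)(p + 1); at p=4 this is 480, so p decreases.
∂U/∂q = 6(q - 4)(q - 3); at q=1 this is 36, so q decreases.
The q-coordinate has no critical point in that direction and runs off to infinity.

diverges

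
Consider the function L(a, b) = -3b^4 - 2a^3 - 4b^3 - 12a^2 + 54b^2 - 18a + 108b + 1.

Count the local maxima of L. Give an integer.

L separates as a function of a plus a function of b, so ∇L=0 decouples.
∂L/∂a = -6(a + 1)(a + 3) = 0 at a ∈ {-3, -1}; ∂L/∂b = -12(b - 3)(b + 1)(b + 3) = 0 at b ∈ {-3, -1, 3}.
The Hessian is diagonal: diag(L_aa, L_bb). Second derivatives: L_aa(-3)=12, L_aa(-1)=-12; L_bb(-3)=-144, L_bb(-1)=96, L_bb(3)=-288.
Local maxima occur where both diagonal entries negative: (-1, -3), (-1, 3). Count: 2.

2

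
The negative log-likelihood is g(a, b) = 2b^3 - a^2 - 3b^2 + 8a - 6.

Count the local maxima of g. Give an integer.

g separates as a function of a plus a function of b, so ∇g=0 decouples.
∂g/∂a = -2(a - 4) = 0 at a ∈ {4}; ∂g/∂b = 6b(b - 1) = 0 at b ∈ {0, 1}.
The Hessian is diagonal: diag(g_aa, g_bb). Second derivatives: g_aa(4)=-2; g_bb(0)=-6, g_bb(1)=6.
Local maxima occur where both diagonal entries negative: (4, 0). Count: 1.

1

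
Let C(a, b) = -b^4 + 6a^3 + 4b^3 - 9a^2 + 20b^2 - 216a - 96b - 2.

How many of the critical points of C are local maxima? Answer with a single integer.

C separates as a function of a plus a function of b, so ∇C=0 decouples.
∂C/∂a = 18(a - 4)(a + 3) = 0 at a ∈ {-3, 4}; ∂C/∂b = -4(b - 4)(b - 2)(b + 3) = 0 at b ∈ {-3, 2, 4}.
The Hessian is diagonal: diag(C_aa, C_bb). Second derivatives: C_aa(-3)=-126, C_aa(4)=126; C_bb(-3)=-140, C_bb(2)=40, C_bb(4)=-56.
Local maxima occur where both diagonal entries negative: (-3, -3), (-3, 4). Count: 2.

2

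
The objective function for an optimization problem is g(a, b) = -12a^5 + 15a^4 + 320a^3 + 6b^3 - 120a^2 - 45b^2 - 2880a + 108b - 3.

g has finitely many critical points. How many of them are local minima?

2

g separates as a function of a plus a function of b, so ∇g=0 decouples.
∂g/∂a = -60(a - 4)(a - 2)(a + 2)(a + 3) = 0 at a ∈ {-3, -2, 2, 4}; ∂g/∂b = 18(b - 3)(b - 2) = 0 at b ∈ {2, 3}.
The Hessian is diagonal: diag(g_aa, g_bb). Second derivatives: g_aa(-3)=2100, g_aa(-2)=-1440, g_aa(2)=2400, g_aa(4)=-5040; g_bb(2)=-18, g_bb(3)=18.
Local minima occur where both diagonal entries positive: (-3, 3), (2, 3). Count: 2.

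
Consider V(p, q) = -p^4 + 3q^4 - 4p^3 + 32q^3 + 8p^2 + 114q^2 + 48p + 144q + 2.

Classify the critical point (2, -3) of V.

The mixed partial ∂²V/∂p∂q is 0, so the Hessian at any point is diag(V_pp, V_qq) = diag(4(-3p^2 - 6p + 4), 12(3q^2 + 16q + 19)).
At (2, -3): H = diag(-80, -24).
Both eigenvalues are negative, so H is negative definite: a local maximum.

local maximum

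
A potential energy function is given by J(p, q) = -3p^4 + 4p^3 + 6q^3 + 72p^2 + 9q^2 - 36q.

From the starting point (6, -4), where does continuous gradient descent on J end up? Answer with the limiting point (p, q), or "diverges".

J is separable, so gradient descent decouples: p follows -∂J/∂p, q follows -∂J/∂q.
∂J/∂p = -12p(p - 4)(p + 3); at p=6 this is -1296, so p increases.
∂J/∂q = 18(q - 1)(q + 2); at q=-4 this is 180, so q decreases.
The p-coordinate has no critical point in that direction and runs off to infinity.

diverges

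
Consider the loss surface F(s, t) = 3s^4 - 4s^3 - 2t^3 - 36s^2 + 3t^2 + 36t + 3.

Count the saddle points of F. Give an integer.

3

F separates as a function of s plus a function of t, so ∇F=0 decouples.
∂F/∂s = 12s(s - 3)(s + 2) = 0 at s ∈ {-2, 0, 3}; ∂F/∂t = -6(t - 3)(t + 2) = 0 at t ∈ {-2, 3}.
The Hessian is diagonal: diag(F_ss, F_tt). Second derivatives: F_ss(-2)=120, F_ss(0)=-72, F_ss(3)=180; F_tt(-2)=30, F_tt(3)=-30.
Saddle points occur where the two diagonal entries have opposite signs: (-2, 3), (0, -2), (3, 3). Count: 3.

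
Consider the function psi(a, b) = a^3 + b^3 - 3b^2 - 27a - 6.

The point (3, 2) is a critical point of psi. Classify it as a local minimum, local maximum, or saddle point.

local minimum

The mixed partial ∂²psi/∂a∂b is 0, so the Hessian at any point is diag(psi_aa, psi_bb) = diag(6a, 6(b - 1)).
At (3, 2): H = diag(18, 6).
Both eigenvalues are positive, so H is positive definite: a local minimum.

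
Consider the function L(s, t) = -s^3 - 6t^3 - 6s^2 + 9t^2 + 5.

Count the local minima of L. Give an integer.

L separates as a function of s plus a function of t, so ∇L=0 decouples.
∂L/∂s = -3s(s + 4) = 0 at s ∈ {-4, 0}; ∂L/∂t = -18t(t - 1) = 0 at t ∈ {0, 1}.
The Hessian is diagonal: diag(L_ss, L_tt). Second derivatives: L_ss(-4)=12, L_ss(0)=-12; L_tt(0)=18, L_tt(1)=-18.
Local minima occur where both diagonal entries positive: (-4, 0). Count: 1.

1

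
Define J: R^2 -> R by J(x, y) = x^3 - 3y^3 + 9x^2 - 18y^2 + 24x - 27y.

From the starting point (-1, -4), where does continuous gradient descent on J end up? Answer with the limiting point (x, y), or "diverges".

J is separable, so gradient descent decouples: x follows -∂J/∂x, y follows -∂J/∂y.
∂J/∂x = 3(x + 2)(x + 4); at x=-1 this is 9, so x decreases.
∂J/∂y = -9(y + 1)(y + 3); at y=-4 this is -27, so y increases.
x converges to its nearest critical value -2 (a local min of the x-part); y converges to -3. The iterate converges to (-2, -3).

(-2, -3)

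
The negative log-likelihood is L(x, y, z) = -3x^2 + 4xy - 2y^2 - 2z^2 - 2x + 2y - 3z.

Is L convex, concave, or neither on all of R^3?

concave

L is quadratic, so its Hessian is the constant matrix H = [[-6, 4, 0], [4, -4, 0], [0, 0, -4]].
Leading principal minors: -6, 8, -32.
Signs alternate −, +, − ⇒ H ≺ 0 ⇒ concave.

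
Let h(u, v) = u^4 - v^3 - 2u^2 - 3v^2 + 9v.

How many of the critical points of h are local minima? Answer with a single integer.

2

h separates as a function of u plus a function of v, so ∇h=0 decouples.
∂h/∂u = 4u(u - 1)(u + 1) = 0 at u ∈ {-1, 0, 1}; ∂h/∂v = -3(v - 1)(v + 3) = 0 at v ∈ {-3, 1}.
The Hessian is diagonal: diag(h_uu, h_vv). Second derivatives: h_uu(-1)=8, h_uu(0)=-4, h_uu(1)=8; h_vv(-3)=12, h_vv(1)=-12.
Local minima occur where both diagonal entries positive: (-1, -3), (1, -3). Count: 2.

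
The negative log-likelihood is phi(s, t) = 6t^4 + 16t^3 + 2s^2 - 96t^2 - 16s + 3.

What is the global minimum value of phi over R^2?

phi(s,t) separates as P(s) + Q(t) + 3, so its minimum is min P + min Q + 3.
P'(s) = 4s - 16 vanishes at s ∈ {4}; Q'(t) = 24t(t - 2)(t + 4) vanishes at t ∈ {-4, 0, 2}.
Local minima of P (where P''>0): P(4)=-32. Local minima of Q: Q(-4)=-1024, Q(2)=-160.
So the global minimum of phi is P(4) + Q(-4) + 3 = -32 − 1024 + 3 = -1053, attained at (4, -4).

-1053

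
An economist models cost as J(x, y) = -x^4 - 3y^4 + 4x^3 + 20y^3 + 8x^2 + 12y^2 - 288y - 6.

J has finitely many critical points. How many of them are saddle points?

J separates as a function of x plus a function of y, so ∇J=0 decouples.
∂J/∂x = -4x(x - 4)(x + 1) = 0 at x ∈ {-1, 0, 4}; ∂J/∂y = -12(y - 4)(y - 3)(y + 2) = 0 at y ∈ {-2, 3, 4}.
The Hessian is diagonal: diag(J_xx, J_yy). Second derivatives: J_xx(-1)=-20, J_xx(0)=16, J_xx(4)=-80; J_yy(-2)=-360, J_yy(3)=60, J_yy(4)=-72.
Saddle points occur where the two diagonal entries have opposite signs: (-1, 3), (0, -2), (0, 4), (4, 3). Count: 4.

4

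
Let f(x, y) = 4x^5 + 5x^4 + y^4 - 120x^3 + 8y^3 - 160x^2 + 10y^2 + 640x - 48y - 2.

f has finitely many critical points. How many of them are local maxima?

2

f separates as a function of x plus a function of y, so ∇f=0 decouples.
∂f/∂x = 20(x - 4)(x - 1)(x + 2)(x + 4) = 0 at x ∈ {-4, -2, 1, 4}; ∂f/∂y = 4(y - 1)(y + 3)(y + 4) = 0 at y ∈ {-4, -3, 1}.
The Hessian is diagonal: diag(f_xx, f_yy). Second derivatives: f_xx(-4)=-1600, f_xx(-2)=720, f_xx(1)=-900, f_xx(4)=2880; f_yy(-4)=20, f_yy(-3)=-16, f_yy(1)=80.
Local maxima occur where both diagonal entries negative: (-4, -3), (1, -3). Count: 2.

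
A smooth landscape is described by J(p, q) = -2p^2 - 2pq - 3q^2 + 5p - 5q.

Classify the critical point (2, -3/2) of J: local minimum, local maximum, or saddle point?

The Hessian of J is constant: H = [[-4, -2], [-2, -6]].
det(H) = (-4)·(-6) − (-2)² = 20.
det(H) > 0 and tr(H) = -10 < 0, so H is negative definite and the point is a local maximum.

local maximum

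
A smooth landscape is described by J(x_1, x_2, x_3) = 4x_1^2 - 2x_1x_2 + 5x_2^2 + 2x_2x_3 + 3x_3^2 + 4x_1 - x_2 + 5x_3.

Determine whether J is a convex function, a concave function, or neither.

J is quadratic, so its Hessian is the constant matrix H = [[8, -2, 0], [-2, 10, 2], [0, 2, 6]].
Leading principal minors: 8, 76, 424.
All positive ⇒ H ≻ 0 ⇒ convex.

convex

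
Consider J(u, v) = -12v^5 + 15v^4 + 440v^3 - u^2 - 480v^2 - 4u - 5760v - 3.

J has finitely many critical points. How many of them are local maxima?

J separates as a function of u plus a function of v, so ∇J=0 decouples.
∂J/∂u = -2(u + 2) = 0 at u ∈ {-2}; ∂J/∂v = -60(v - 4)(v - 3)(v + 2)(v + 4) = 0 at v ∈ {-4, -2, 3, 4}.
The Hessian is diagonal: diag(J_uu, J_vv). Second derivatives: J_uu(-2)=-2; J_vv(-4)=6720, J_vv(-2)=-3600, J_vv(3)=2100, J_vv(4)=-2880.
Local maxima occur where both diagonal entries negative: (-2, -2), (-2, 4). Count: 2.

2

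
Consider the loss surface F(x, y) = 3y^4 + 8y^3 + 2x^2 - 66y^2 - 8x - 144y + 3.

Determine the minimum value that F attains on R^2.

-572

F(x,y) separates as P(x) + Q(y) + 3, so its minimum is min P + min Q + 3.
P'(x) = 4x - 8 vanishes at x ∈ {2}; Q'(y) = 12(y - 3)(y + 1)(y + 4) vanishes at y ∈ {-4, -1, 3}.
Local minima of P (where P''>0): P(2)=-8. Local minima of Q: Q(-4)=-224, Q(3)=-567.
So the global minimum of F is P(2) + Q(3) + 3 = -8 − 567 + 3 = -572, attained at (2, 3).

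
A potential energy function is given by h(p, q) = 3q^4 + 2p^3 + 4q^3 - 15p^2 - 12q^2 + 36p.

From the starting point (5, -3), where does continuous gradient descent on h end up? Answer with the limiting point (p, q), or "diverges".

(3, -2)

h is separable, so gradient descent decouples: p follows -∂h/∂p, q follows -∂h/∂q.
∂h/∂p = 6(p - 3)(p - 2); at p=5 this is 36, so p decreases.
∂h/∂q = 12q(q - 1)(q + 2); at q=-3 this is -144, so q increases.
p converges to its nearest critical value 3 (a local min of the p-part); q converges to -2. The iterate converges to (3, -2).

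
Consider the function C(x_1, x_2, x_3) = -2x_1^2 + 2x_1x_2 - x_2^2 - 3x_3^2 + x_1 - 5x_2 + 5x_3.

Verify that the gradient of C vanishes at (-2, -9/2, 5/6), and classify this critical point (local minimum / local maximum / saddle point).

local maximum

∇C = (-4x_1 + 2x_2 + 1, 2x_1 - 2x_2 - 5, -6x_3 + 5); substituting (-2, -9/2, 5/6) gives ∇C = (0, 0, 0), so (-2, -9/2, 5/6) is indeed a critical point.
The Hessian is constant: H = [[-4, 2, 0], [2, -2, 0], [0, 0, -6]].
Leading principal minors: Δ₁ = -4, Δ₂ = 4, Δ₃ = -24.
The minors alternate sign starting negative (−, +, −), so H is negative definite: a local maximum.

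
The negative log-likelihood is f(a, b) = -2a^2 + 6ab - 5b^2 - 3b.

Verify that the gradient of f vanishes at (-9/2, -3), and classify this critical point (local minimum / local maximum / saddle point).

local maximum

∇f = (-4a + 6b, 6a - 10b - 3); substituting (-9/2, -3) gives ∇f = (0, 0), so (-9/2, -3) is indeed a critical point.
The Hessian of f is constant: H = [[-4, 6], [6, -10]].
det(H) = (-4)·(-10) − 6² = 4.
det(H) > 0 and tr(H) = -14 < 0, so H is negative definite and the point is a local maximum.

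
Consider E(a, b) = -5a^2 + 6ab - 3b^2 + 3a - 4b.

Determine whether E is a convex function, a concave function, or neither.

concave

E is quadratic, so its Hessian is the constant matrix H = [[-10, 6], [6, -6]].
det(H) = 24, tr(H) = -16.
det(H) > 0 and tr(H) < 0, so H is negative definite everywhere: concave.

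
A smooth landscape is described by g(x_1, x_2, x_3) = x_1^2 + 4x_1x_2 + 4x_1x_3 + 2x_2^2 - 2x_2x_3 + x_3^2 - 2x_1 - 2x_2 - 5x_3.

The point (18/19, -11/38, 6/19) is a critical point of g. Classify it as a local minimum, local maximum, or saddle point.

The Hessian is constant: H = [[2, 4, 4], [4, 4, -2], [4, -2, 2]].
Leading principal minors: Δ₁ = 2, Δ₂ = -8, Δ₃ = -152.
The minors fit neither the all-positive nor the alternating-sign pattern, so H is indefinite: a saddle point.

saddle point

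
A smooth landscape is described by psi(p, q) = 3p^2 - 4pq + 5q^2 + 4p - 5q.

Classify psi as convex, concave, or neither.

psi is quadratic, so its Hessian is the constant matrix H = [[6, -4], [-4, 10]].
det(H) = 44, tr(H) = 16.
det(H) > 0 and tr(H) > 0, so H is positive definite everywhere: convex.

convex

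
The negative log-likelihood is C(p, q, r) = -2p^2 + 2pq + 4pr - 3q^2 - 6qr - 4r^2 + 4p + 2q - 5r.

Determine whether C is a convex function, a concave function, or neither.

concave

C is quadratic, so its Hessian is the constant matrix H = [[-4, 2, 4], [2, -6, -6], [4, -6, -8]].
Leading principal minors: -4, 20, -16.
Signs alternate −, +, − ⇒ H ≺ 0 ⇒ concave.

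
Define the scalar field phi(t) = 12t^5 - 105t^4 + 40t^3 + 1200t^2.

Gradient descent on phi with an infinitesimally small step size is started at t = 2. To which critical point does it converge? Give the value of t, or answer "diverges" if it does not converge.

phi'(t) = 60t(t - 5)(t - 4)(t + 2), so phi'(2) = 2880.
Gradient descent moves in the -phi' direction, i.e. t is decreasing.
The nearest critical point in that direction is t = 0, where phi'' = 2400 > 0 (a local minimum). The iterate converges there.

0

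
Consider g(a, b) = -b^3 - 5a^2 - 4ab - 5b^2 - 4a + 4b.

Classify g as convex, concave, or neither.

The term -b^3 is cubic, so the Hessian is not constant.
∂²g/∂b² = -6b - 10, which takes both signs as b varies (negative for sufficiently large b). A diagonal entry of the Hessian changing sign means the Hessian is neither positive- nor negative-semidefinite on all of R^2.

neither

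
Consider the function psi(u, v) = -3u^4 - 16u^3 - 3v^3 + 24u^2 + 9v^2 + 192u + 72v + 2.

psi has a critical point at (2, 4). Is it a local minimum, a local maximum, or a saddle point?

The mixed partial ∂²psi/∂u∂v is 0, so the Hessian at any point is diag(psi_uu, psi_vv) = diag(12(-3u^2 - 8u + 4), 18(-v + 1)).
At (2, 4): H = diag(-288, -54).
Both eigenvalues are negative, so H is negative definite: a local maximum.

local maximum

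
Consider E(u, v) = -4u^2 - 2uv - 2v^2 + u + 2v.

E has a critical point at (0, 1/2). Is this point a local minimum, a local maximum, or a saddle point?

The Hessian of E is constant: H = [[-8, -2], [-2, -4]].
det(H) = (-8)·(-4) − (-2)² = 28.
det(H) > 0 and tr(H) = -12 < 0, so H is negative definite and the point is a local maximum.

local maximum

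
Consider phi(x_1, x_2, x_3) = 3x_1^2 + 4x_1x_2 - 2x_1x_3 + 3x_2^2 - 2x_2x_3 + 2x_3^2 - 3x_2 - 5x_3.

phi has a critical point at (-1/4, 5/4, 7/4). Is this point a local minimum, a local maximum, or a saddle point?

local minimum

The Hessian is constant: H = [[6, 4, -2], [4, 6, -2], [-2, -2, 4]].
Leading principal minors: Δ₁ = 6, Δ₂ = 20, Δ₃ = 64.
All leading minors are positive, so H is positive definite: a local minimum.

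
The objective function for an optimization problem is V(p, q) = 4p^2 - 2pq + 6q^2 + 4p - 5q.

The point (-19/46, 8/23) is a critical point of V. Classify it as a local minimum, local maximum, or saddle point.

local minimum

The Hessian of V is constant: H = [[8, -2], [-2, 12]].
det(H) = 8·12 − (-2)² = 92.
det(H) > 0 and tr(H) = 20 > 0, so H is positive definite and the point is a local minimum.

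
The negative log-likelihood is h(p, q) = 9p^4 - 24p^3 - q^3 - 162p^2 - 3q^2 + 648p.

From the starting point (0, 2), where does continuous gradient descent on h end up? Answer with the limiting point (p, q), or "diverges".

h is separable, so gradient descent decouples: p follows -∂h/∂p, q follows -∂h/∂q.
∂h/∂p = 36(p - 3)(p - 2)(p + 3); at p=0 this is 648, so p decreases.
∂h/∂q = -3q(q + 2); at q=2 this is -24, so q increases.
The q-coordinate has no critical point in that direction and runs off to infinity.

diverges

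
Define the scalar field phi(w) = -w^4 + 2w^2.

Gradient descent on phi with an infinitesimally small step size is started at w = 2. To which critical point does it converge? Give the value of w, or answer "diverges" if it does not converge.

phi'(w) = -4w(w - 1)(w + 1), so phi'(2) = -24.
Gradient descent moves in the -phi' direction, i.e. w is increasing.
There is no critical point above w=2, and phi' keeps the same sign, so the iterate runs off to +∞.

diverges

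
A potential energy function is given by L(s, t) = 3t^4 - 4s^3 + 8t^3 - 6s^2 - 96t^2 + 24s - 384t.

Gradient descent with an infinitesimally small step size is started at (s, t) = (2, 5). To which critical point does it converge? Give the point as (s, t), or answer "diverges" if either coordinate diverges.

diverges

L is separable, so gradient descent decouples: s follows -∂L/∂s, t follows -∂L/∂t.
∂L/∂s = -12(s - 1)(s + 2); at s=2 this is -48, so s increases.
∂L/∂t = 12(t - 4)(t + 2)(t + 4); at t=5 this is 756, so t decreases.
The s-coordinate has no critical point in that direction and runs off to infinity.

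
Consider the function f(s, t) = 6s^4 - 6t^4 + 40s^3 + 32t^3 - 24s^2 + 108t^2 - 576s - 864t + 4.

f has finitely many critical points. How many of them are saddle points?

5

f separates as a function of s plus a function of t, so ∇f=0 decouples.
∂f/∂s = 24(s - 2)(s + 3)(s + 4) = 0 at s ∈ {-4, -3, 2}; ∂f/∂t = -24(t - 4)(t - 3)(t + 3) = 0 at t ∈ {-3, 3, 4}.
The Hessian is diagonal: diag(f_ss, f_tt). Second derivatives: f_ss(-4)=144, f_ss(-3)=-120, f_ss(2)=720; f_tt(-3)=-1008, f_tt(3)=144, f_tt(4)=-168.
Saddle points occur where the two diagonal entries have opposite signs: (-4, -3), (-4, 4), (-3, 3), (2, -3), (2, 4). Count: 5.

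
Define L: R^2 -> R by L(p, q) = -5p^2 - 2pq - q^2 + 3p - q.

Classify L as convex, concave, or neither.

L is quadratic, so its Hessian is the constant matrix H = [[-10, -2], [-2, -2]].
det(H) = 16, tr(H) = -12.
det(H) > 0 and tr(H) < 0, so H is negative definite everywhere: concave.

concave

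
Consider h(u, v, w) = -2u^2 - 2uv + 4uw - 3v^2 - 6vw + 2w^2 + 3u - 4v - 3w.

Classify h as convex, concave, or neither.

neither

h is quadratic, so its Hessian is the constant matrix H = [[-4, -2, 4], [-2, -6, -6], [4, -6, 4]].
Leading principal minors: -4, 20, 416.
Neither pattern holds ⇒ H is indefinite ⇒ neither convex nor concave.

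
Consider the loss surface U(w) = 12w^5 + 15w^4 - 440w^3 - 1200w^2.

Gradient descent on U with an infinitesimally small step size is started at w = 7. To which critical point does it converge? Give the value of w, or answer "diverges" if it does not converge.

U'(w) = 60w(w - 5)(w + 2)(w + 4), so U'(7) = 83160.
Gradient descent moves in the -U' direction, i.e. w is decreasing.
The nearest critical point in that direction is w = 5, where U'' = 18900 > 0 (a local minimum). The iterate converges there.

5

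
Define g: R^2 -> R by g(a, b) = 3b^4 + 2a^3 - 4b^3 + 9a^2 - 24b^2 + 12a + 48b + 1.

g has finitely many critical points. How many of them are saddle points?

3

g separates as a function of a plus a function of b, so ∇g=0 decouples.
∂g/∂a = 6(a + 1)(a + 2) = 0 at a ∈ {-2, -1}; ∂g/∂b = 12(b - 2)(b - 1)(b + 2) = 0 at b ∈ {-2, 1, 2}.
The Hessian is diagonal: diag(g_aa, g_bb). Second derivatives: g_aa(-2)=-6, g_aa(-1)=6; g_bb(-2)=144, g_bb(1)=-36, g_bb(2)=48.
Saddle points occur where the two diagonal entries have opposite signs: (-2, -2), (-2, 2), (-1, 1). Count: 3.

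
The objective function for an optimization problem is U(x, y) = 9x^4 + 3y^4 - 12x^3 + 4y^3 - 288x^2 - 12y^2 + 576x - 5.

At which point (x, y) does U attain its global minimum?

(-4, -2)

U(x,y) separates as P(x) + Q(y) − 5, so its minimum is min P + min Q − 5.
P'(x) = 36(x - 4)(x - 1)(x + 4) vanishes at x ∈ {-4, 1, 4}; Q'(y) = 12y(y - 1)(y + 2) vanishes at y ∈ {-2, 0, 1}.
Local minima of P (where P''>0): P(-4)=-3840, P(4)=-768. Local minima of Q: Q(-2)=-32, Q(1)=-5.
So the global minimum of U is P(-4) + Q(-2) − 5 = -3840 − 32 − 5 = -3877, attained at (-4, -2).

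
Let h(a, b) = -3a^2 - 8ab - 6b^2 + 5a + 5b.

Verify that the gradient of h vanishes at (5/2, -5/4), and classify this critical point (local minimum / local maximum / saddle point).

∇h = (-6a - 8b + 5, -8a - 12b + 5); substituting (5/2, -5/4) gives ∇h = (0, 0), so (5/2, -5/4) is indeed a critical point.
The Hessian of h is constant: H = [[-6, -8], [-8, -12]].
det(H) = (-6)·(-12) − (-8)² = 8.
det(H) > 0 and tr(H) = -18 < 0, so H is negative definite and the point is a local maximum.

local maximum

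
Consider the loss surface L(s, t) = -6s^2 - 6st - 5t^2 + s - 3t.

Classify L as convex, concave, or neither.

concave

L is quadratic, so its Hessian is the constant matrix H = [[-12, -6], [-6, -10]].
det(H) = 84, tr(H) = -22.
det(H) > 0 and tr(H) < 0, so H is negative definite everywhere: concave.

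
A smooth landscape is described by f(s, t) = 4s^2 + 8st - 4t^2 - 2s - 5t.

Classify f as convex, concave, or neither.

neither

f is quadratic, so its Hessian is the constant matrix H = [[8, 8], [8, -8]].
det(H) = -128, tr(H) = 0.
det(H) < 0, so H is indefinite: neither convex nor concave.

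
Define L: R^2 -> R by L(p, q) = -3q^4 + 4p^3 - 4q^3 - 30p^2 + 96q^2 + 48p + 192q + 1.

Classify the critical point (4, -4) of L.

saddle point

The mixed partial ∂²L/∂p∂q is 0, so the Hessian at any point is diag(L_pp, L_qq) = diag(12(2p - 5), 12(-3q^2 - 2q + 16)).
At (4, -4): H = diag(36, -288).
The eigenvalues have opposite signs, so H is indefinite: a saddle point.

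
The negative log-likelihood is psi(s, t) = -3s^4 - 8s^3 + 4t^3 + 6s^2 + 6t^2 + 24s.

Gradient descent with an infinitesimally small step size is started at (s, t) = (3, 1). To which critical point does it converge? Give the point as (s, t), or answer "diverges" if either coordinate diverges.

psi is separable, so gradient descent decouples: s follows -∂psi/∂s, t follows -∂psi/∂t.
∂psi/∂s = -12(s - 1)(s + 1)(s + 2); at s=3 this is -480, so s increases.
∂psi/∂t = 12t(t + 1); at t=1 this is 24, so t decreases.
The s-coordinate has no critical point in that direction and runs off to infinity.

diverges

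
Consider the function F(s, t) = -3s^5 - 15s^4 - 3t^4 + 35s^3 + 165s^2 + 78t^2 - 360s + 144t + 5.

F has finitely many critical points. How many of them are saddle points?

F separates as a function of s plus a function of t, so ∇F=0 decouples.
∂F/∂s = -15(s - 2)(s - 1)(s + 3)(s + 4) = 0 at s ∈ {-4, -3, 1, 2}; ∂F/∂t = -12(t - 4)(t + 1)(t + 3) = 0 at t ∈ {-3, -1, 4}.
The Hessian is diagonal: diag(F_ss, F_tt). Second derivatives: F_ss(-4)=450, F_ss(-3)=-300, F_ss(1)=300, F_ss(2)=-450; F_tt(-3)=-168, F_tt(-1)=120, F_tt(4)=-420.
Saddle points occur where the two diagonal entries have opposite signs: (-4, -3), (-4, 4), (-3, -1), (1, -3), (1, 4), (2, -1). Count: 6.

6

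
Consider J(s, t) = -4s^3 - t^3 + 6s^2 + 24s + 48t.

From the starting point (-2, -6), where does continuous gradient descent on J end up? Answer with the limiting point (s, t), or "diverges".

(-1, -4)

J is separable, so gradient descent decouples: s follows -∂J/∂s, t follows -∂J/∂t.
∂J/∂s = -12(s - 2)(s + 1); at s=-2 this is -48, so s increases.
∂J/∂t = -3(t - 4)(t + 4); at t=-6 this is -60, so t increases.
s converges to its nearest critical value -1 (a local min of the s-part); t converges to -4. The iterate converges to (-1, -4).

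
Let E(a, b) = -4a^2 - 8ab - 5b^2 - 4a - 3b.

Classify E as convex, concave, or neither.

concave

E is quadratic, so its Hessian is the constant matrix H = [[-8, -8], [-8, -10]].
det(H) = 16, tr(H) = -18.
det(H) > 0 and tr(H) < 0, so H is negative definite everywhere: concave.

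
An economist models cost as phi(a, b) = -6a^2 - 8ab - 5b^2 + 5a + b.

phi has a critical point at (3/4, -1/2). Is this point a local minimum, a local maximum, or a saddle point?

local maximum

The Hessian of phi is constant: H = [[-12, -8], [-8, -10]].
det(H) = (-12)·(-10) − (-8)² = 56.
det(H) > 0 and tr(H) = -22 < 0, so H is negative definite and the point is a local maximum.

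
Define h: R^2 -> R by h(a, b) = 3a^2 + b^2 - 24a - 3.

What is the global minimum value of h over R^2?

h(a,b) separates as P(a) + Q(b) − 3, so its minimum is min P + min Q − 3.
P'(a) = 6a - 24 vanishes at a ∈ {4}; Q'(b) = 2b vanishes at b ∈ {0}.
Local minima of P (where P''>0): P(4)=-48. Local minima of Q: Q(0)=0.
So the global minimum of h is P(4) + Q(0) − 3 = -48 + 0 − 3 = -51, attained at (4, 0).

-51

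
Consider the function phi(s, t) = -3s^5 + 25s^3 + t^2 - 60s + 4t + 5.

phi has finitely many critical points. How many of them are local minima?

phi separates as a function of s plus a function of t, so ∇phi=0 decouples.
∂phi/∂s = -15(s - 2)(s - 1)(s + 1)(s + 2) = 0 at s ∈ {-2, -1, 1, 2}; ∂phi/∂t = 2(t + 2) = 0 at t ∈ {-2}.
The Hessian is diagonal: diag(phi_ss, phi_tt). Second derivatives: phi_ss(-2)=180, phi_ss(-1)=-90, phi_ss(1)=90, phi_ss(2)=-180; phi_tt(-2)=2.
Local minima occur where both diagonal entries positive: (-2, -2), (1, -2). Count: 2.

2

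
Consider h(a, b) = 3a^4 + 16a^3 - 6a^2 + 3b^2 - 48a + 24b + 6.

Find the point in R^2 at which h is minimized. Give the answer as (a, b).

(-4, -4)

h(a,b) separates as P(a) + Q(b) + 6, so its minimum is min P + min Q + 6.
P'(a) = 12(a - 1)(a + 1)(a + 4) vanishes at a ∈ {-4, -1, 1}; Q'(b) = 6b + 24 vanishes at b ∈ {-4}.
Local minima of P (where P''>0): P(-4)=-160, P(1)=-35. Local minima of Q: Q(-4)=-48.
So the global minimum of h is P(-4) + Q(-4) + 6 = -160 − 48 + 6 = -202, attained at (-4, -4).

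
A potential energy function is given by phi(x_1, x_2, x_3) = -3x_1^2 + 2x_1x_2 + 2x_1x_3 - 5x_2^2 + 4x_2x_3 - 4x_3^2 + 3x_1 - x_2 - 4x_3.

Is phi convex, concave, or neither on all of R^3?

phi is quadratic, so its Hessian is the constant matrix H = [[-6, 2, 2], [2, -10, 4], [2, 4, -8]].
Leading principal minors: -6, 56, -280.
Signs alternate −, +, − ⇒ H ≺ 0 ⇒ concave.

concave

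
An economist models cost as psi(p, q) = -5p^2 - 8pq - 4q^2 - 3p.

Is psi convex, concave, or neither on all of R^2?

psi is quadratic, so its Hessian is the constant matrix H = [[-10, -8], [-8, -8]].
det(H) = 16, tr(H) = -18.
det(H) > 0 and tr(H) < 0, so H is negative definite everywhere: concave.

concave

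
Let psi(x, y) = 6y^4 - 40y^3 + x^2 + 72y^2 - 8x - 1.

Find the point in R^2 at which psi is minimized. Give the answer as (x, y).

(4, 0)

psi(x,y) separates as P(x) + Q(y) − 1, so its minimum is min P + min Q − 1.
P'(x) = 2x - 8 vanishes at x ∈ {4}; Q'(y) = 24y(y - 3)(y - 2) vanishes at y ∈ {0, 2, 3}.
Local minima of P (where P''>0): P(4)=-16. Local minima of Q: Q(0)=0, Q(3)=54.
So the global minimum of psi is P(4) + Q(0) − 1 = -16 + 0 − 1 = -17, attained at (4, 0).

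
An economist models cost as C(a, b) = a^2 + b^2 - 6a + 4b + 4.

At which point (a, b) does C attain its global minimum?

C(a,b) separates as P(a) + Q(b) + 4, so its minimum is min P + min Q + 4.
P'(a) = 2a - 6 vanishes at a ∈ {3}; Q'(b) = 2b + 4 vanishes at b ∈ {-2}.
Local minima of P (where P''>0): P(3)=-9. Local minima of Q: Q(-2)=-4.
So the global minimum of C is P(3) + Q(-2) + 4 = -9 − 4 + 4 = -9, attained at (3, -2).

(3, -2)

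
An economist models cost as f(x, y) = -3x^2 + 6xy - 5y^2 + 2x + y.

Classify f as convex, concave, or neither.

f is quadratic, so its Hessian is the constant matrix H = [[-6, 6], [6, -10]].
det(H) = 24, tr(H) = -16.
det(H) > 0 and tr(H) < 0, so H is negative definite everywhere: concave.

concave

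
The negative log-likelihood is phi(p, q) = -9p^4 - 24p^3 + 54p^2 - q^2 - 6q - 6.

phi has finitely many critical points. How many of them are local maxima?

2

phi separates as a function of p plus a function of q, so ∇phi=0 decouples.
∂phi/∂p = -36p(p - 1)(p + 3) = 0 at p ∈ {-3, 0, 1}; ∂phi/∂q = -2(q + 3) = 0 at q ∈ {-3}.
The Hessian is diagonal: diag(phi_pp, phi_qq). Second derivatives: phi_pp(-3)=-432, phi_pp(0)=108, phi_pp(1)=-144; phi_qq(-3)=-2.
Local maxima occur where both diagonal entries negative: (-3, -3), (1, -3). Count: 2.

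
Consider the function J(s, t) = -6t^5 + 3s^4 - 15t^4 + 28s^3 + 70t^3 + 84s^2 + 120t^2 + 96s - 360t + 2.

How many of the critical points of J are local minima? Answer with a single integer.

J separates as a function of s plus a function of t, so ∇J=0 decouples.
∂J/∂s = 12(s + 1)(s + 2)(s + 4) = 0 at s ∈ {-4, -2, -1}; ∂J/∂t = -30(t - 2)(t - 1)(t + 2)(t + 3) = 0 at t ∈ {-3, -2, 1, 2}.
The Hessian is diagonal: diag(J_ss, J_tt). Second derivatives: J_ss(-4)=72, J_ss(-2)=-24, J_ss(-1)=36; J_tt(-3)=600, J_tt(-2)=-360, J_tt(1)=360, J_tt(2)=-600.
Local minima occur where both diagonal entries positive: (-4, -3), (-4, 1), (-1, -3), (-1, 1). Count: 4.

4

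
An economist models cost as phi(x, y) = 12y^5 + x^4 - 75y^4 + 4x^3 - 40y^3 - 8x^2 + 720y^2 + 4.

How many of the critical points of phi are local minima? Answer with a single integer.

phi separates as a function of x plus a function of y, so ∇phi=0 decouples.
∂phi/∂x = 4x(x - 1)(x + 4) = 0 at x ∈ {-4, 0, 1}; ∂phi/∂y = 60y(y - 4)(y - 3)(y + 2) = 0 at y ∈ {-2, 0, 3, 4}.
The Hessian is diagonal: diag(phi_xx, phi_yy). Second derivatives: phi_xx(-4)=80, phi_xx(0)=-16, phi_xx(1)=20; phi_yy(-2)=-3600, phi_yy(0)=1440, phi_yy(3)=-900, phi_yy(4)=1440.
Local minima occur where both diagonal entries positive: (-4, 0), (-4, 4), (1, 0), (1, 4). Count: 4.

4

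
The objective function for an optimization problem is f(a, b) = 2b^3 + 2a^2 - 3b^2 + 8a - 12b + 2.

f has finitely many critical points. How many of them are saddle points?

f separates as a function of a plus a function of b, so ∇f=0 decouples.
∂f/∂a = 4(a + 2) = 0 at a ∈ {-2}; ∂f/∂b = 6(b - 2)(b + 1) = 0 at b ∈ {-1, 2}.
The Hessian is diagonal: diag(f_aa, f_bb). Second derivatives: f_aa(-2)=4; f_bb(-1)=-18, f_bb(2)=18.
Saddle points occur where the two diagonal entries have opposite signs: (-2, -1). Count: 1.

1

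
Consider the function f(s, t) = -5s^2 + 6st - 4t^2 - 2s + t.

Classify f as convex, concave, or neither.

concave

f is quadratic, so its Hessian is the constant matrix H = [[-10, 6], [6, -8]].
det(H) = 44, tr(H) = -18.
det(H) > 0 and tr(H) < 0, so H is negative definite everywhere: concave.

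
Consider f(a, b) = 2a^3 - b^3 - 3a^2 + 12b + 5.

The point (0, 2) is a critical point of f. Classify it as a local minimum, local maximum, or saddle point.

local maximum

The mixed partial ∂²f/∂a∂b is 0, so the Hessian at any point is diag(f_aa, f_bb) = diag(6(2a - 1), -6b).
At (0, 2): H = diag(-6, -12).
Both eigenvalues are negative, so H is negative definite: a local maximum.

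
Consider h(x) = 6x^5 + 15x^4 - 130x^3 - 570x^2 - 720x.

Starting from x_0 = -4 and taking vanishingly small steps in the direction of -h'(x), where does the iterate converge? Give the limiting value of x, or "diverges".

h'(x) = 30(x - 4)(x + 1)(x + 2)(x + 3), so h'(-4) = 1440.
Gradient descent moves in the -h' direction, i.e. x is decreasing.
There is no critical point below x=-4, and h' keeps the same sign, so the iterate runs off to −∞.

diverges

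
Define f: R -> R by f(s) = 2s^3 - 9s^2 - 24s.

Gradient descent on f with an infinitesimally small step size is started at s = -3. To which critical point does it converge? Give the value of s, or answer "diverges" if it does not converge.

diverges

f'(s) = 6(s - 4)(s + 1), so f'(-3) = 84.
Gradient descent moves in the -f' direction, i.e. s is decreasing.
There is no critical point below s=-3, and f' keeps the same sign, so the iterate runs off to −∞.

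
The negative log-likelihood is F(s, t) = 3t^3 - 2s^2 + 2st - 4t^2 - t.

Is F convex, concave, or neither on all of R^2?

The term 3t^3 is cubic, so the Hessian is not constant.
∂²F/∂t² = 18t - 8, which takes both signs as t varies (negative for sufficiently negative t). A diagonal entry of the Hessian changing sign means the Hessian is neither positive- nor negative-semidefinite on all of R^2.

neither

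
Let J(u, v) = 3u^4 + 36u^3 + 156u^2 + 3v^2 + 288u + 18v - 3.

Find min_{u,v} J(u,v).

J(u,v) separates as P(u) + Q(v) − 3, so its minimum is min P + min Q − 3.
P'(u) = 12(u + 2)(u + 3)(u + 4) vanishes at u ∈ {-4, -3, -2}; Q'(v) = 6v + 18 vanishes at v ∈ {-3}.
Local minima of P (where P''>0): P(-4)=-192, P(-2)=-192. Local minima of Q: Q(-3)=-27.
So the global minimum of J is P(-4) + Q(-3) − 3 = -192 − 27 − 3 = -222, attained at (-4, -3).

-222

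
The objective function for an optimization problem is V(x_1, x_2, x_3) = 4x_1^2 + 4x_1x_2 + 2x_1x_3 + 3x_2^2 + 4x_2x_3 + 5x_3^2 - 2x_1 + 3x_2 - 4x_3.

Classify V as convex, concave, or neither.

convex

V is quadratic, so its Hessian is the constant matrix H = [[8, 4, 2], [4, 6, 4], [2, 4, 10]].
Leading principal minors: 8, 32, 232.
All positive ⇒ H ≻ 0 ⇒ convex.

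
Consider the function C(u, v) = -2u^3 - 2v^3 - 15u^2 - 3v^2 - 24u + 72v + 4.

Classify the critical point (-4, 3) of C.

The mixed partial ∂²C/∂u∂v is 0, so the Hessian at any point is diag(C_uu, C_vv) = diag(-6(2u + 5), -6(2v + 1)).
At (-4, 3): H = diag(18, -42).
The eigenvalues have opposite signs, so H is indefinite: a saddle point.

saddle point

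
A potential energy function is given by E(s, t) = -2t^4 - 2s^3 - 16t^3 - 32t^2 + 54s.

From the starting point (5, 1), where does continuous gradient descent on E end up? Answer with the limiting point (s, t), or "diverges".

E is separable, so gradient descent decouples: s follows -∂E/∂s, t follows -∂E/∂t.
∂E/∂s = -6(s - 3)(s + 3); at s=5 this is -96, so s increases.
∂E/∂t = -8t(t + 2)(t + 4); at t=1 this is -120, so t increases.
The s-coordinate has no critical point in that direction and runs off to infinity.

diverges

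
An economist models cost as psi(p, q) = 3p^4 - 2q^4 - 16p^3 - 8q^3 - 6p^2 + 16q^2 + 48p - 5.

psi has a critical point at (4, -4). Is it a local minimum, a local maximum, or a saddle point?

saddle point

The mixed partial ∂²psi/∂p∂q is 0, so the Hessian at any point is diag(psi_pp, psi_qq) = diag(12(3p^2 - 8p - 1), 8(-3q^2 - 6q + 4)).
At (4, -4): H = diag(180, -160).
The eigenvalues have opposite signs, so H is indefinite: a saddle point.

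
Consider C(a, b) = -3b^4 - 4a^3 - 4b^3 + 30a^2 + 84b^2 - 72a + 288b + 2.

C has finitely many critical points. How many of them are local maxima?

C separates as a function of a plus a function of b, so ∇C=0 decouples.
∂C/∂a = -12(a - 3)(a - 2) = 0 at a ∈ {2, 3}; ∂C/∂b = -12(b - 4)(b + 2)(b + 3) = 0 at b ∈ {-3, -2, 4}.
The Hessian is diagonal: diag(C_aa, C_bb). Second derivatives: C_aa(2)=12, C_aa(3)=-12; C_bb(-3)=-84, C_bb(-2)=72, C_bb(4)=-504.
Local maxima occur where both diagonal entries negative: (3, -3), (3, 4). Count: 2.

2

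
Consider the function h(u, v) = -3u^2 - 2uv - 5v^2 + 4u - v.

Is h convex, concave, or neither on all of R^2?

concave

h is quadratic, so its Hessian is the constant matrix H = [[-6, -2], [-2, -10]].
det(H) = 56, tr(H) = -16.
det(H) > 0 and tr(H) < 0, so H is negative definite everywhere: concave.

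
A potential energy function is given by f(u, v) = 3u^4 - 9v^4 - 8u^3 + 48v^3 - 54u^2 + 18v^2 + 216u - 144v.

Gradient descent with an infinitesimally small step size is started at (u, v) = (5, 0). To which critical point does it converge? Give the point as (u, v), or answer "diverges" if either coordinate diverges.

(3, 1)

f is separable, so gradient descent decouples: u follows -∂f/∂u, v follows -∂f/∂v.
∂f/∂u = 12(u - 3)(u - 2)(u + 3); at u=5 this is 576, so u decreases.
∂f/∂v = -36(v - 4)(v - 1)(v + 1); at v=0 this is -144, so v increases.
u converges to its nearest critical value 3 (a local min of the u-part); v converges to 1. The iterate converges to (3, 1).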